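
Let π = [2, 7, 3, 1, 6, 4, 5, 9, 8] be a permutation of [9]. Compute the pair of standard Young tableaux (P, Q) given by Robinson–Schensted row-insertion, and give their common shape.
P = [1, 3, 4, 5, 8] / [2, 6, 9] / [7];  Q = [1, 2, 5, 7, 8] / [3, 6, 9] / [4];  common shape = (5, 3, 1)

Row-insert the values π_1, π_2, … into P one at a time, bumping the leftmost entry strictly greater than the inserted value down to the next row. The recording tableau Q records, in position (i, j), the step at which that cell was added to P.
  Insert 2 (step 1): P = [2];  Q = [1]
  Insert 7 (step 2): P = [2, 7];  Q = [1, 2]
  Insert 3 (step 3): P = [2, 3] / [7];  Q = [1, 2] / [3]
  Insert 1 (step 4): P = [1, 3] / [2] / [7];  Q = [1, 2] / [3] / [4]
  Insert 6 (step 5): P = [1, 3, 6] / [2] / [7];  Q = [1, 2, 5] / [3] / [4]
  Insert 4 (step 6): P = [1, 3, 4] / [2, 6] / [7];  Q = [1, 2, 5] / [3, 6] / [4]
  Insert 5 (step 7): P = [1, 3, 4, 5] / [2, 6] / [7];  Q = [1, 2, 5, 7] / [3, 6] / [4]
  Insert 9 (step 8): P = [1, 3, 4, 5, 9] / [2, 6] / [7];  Q = [1, 2, 5, 7, 8] / [3, 6] / [4]
  Insert 8 (step 9): P = [1, 3, 4, 5, 8] / [2, 6, 9] / [7];  Q = [1, 2, 5, 7, 8] / [3, 6, 9] / [4]
Final shape: (5, 3, 1).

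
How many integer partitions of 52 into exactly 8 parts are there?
p(52, 8 parts) = 15765

Partitions of n into exactly k parts are in bijection with partitions of n − k into at most k parts (subtract 1 from each part). So p(52, exactly 8) = p(44, parts ≤ 8). Computing via the recurrence p(m, j) = p(m, j−1) + p(m−j, j) gives 15765.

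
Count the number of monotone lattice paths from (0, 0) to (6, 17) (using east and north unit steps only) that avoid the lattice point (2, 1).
Number of paths = 86412

Total paths from (0, 0) to (6, 17): C(23, 6) = 100947. Paths through (2, 1): (paths (0, 0) → (2, 1)) × (paths (2, 1) → (6, 17)) = C(3, 2) · C(20, 4) = 3 · 4845 = 14535. Avoidance count = 100947 − 14535 = 86412.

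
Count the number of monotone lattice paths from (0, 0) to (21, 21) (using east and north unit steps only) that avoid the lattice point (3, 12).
Number of paths = 536125369065

Total paths from (0, 0) to (21, 21): C(42, 21) = 538257874440. Paths through (3, 12): (paths (0, 0) → (3, 12)) × (paths (3, 12) → (21, 21)) = C(15, 3) · C(27, 18) = 455 · 4686825 = 2132505375. Avoidance count = 538257874440 − 2132505375 = 536125369065.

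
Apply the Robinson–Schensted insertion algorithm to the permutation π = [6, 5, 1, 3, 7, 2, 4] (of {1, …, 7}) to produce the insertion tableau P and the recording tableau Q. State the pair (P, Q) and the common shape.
P = [1, 2, 4] / [3, 7] / [5] / [6];  Q = [1, 4, 5] / [2, 7] / [3] / [6];  common shape = (3, 2, 1, 1)

Row-insert the values π_1, π_2, … into P one at a time, bumping the leftmost entry strictly greater than the inserted value down to the next row. The recording tableau Q records, in position (i, j), the step at which that cell was added to P.
  Insert 6 (step 1): P = [6];  Q = [1]
  Insert 5 (step 2): P = [5] / [6];  Q = [1] / [2]
  Insert 1 (step 3): P = [1] / [5] / [6];  Q = [1] / [2] / [3]
  Insert 3 (step 4): P = [1, 3] / [5] / [6];  Q = [1, 4] / [2] / [3]
  Insert 7 (step 5): P = [1, 3, 7] / [5] / [6];  Q = [1, 4, 5] / [2] / [3]
  Insert 2 (step 6): P = [1, 2, 7] / [3] / [5] / [6];  Q = [1, 4, 5] / [2] / [3] / [6]
  Insert 4 (step 7): P = [1, 2, 4] / [3, 7] / [5] / [6];  Q = [1, 4, 5] / [2, 7] / [3] / [6]
Final shape: (3, 2, 1, 1).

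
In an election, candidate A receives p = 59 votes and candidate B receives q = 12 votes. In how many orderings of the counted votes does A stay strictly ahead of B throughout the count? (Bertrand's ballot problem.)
Strict-lead orderings = 8475051199160

Total orderings of the 71 votes with 59 for A: C(71, 59) = 12802736917880. By the Bertrand ballot formula (Cycle Lemma / reflection principle), the number of orderings in which A is strictly ahead of B throughout is (p − q)/(p + q) · C(p + q, p) = (59 − 12)/(59 + 12) · 12802736917880 = 8475051199160.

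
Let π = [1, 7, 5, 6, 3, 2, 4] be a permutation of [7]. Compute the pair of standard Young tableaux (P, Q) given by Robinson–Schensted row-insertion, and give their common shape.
P = [1, 2, 4] / [3, 6] / [5] / [7];  Q = [1, 2, 4] / [3, 7] / [5] / [6];  common shape = (3, 2, 1, 1)

Row-insert the values π_1, π_2, … into P one at a time, bumping the leftmost entry strictly greater than the inserted value down to the next row. The recording tableau Q records, in position (i, j), the step at which that cell was added to P.
  Insert 1 (step 1): P = [1];  Q = [1]
  Insert 7 (step 2): P = [1, 7];  Q = [1, 2]
  Insert 5 (step 3): P = [1, 5] / [7];  Q = [1, 2] / [3]
  Insert 6 (step 4): P = [1, 5, 6] / [7];  Q = [1, 2, 4] / [3]
  Insert 3 (step 5): P = [1, 3, 6] / [5] / [7];  Q = [1, 2, 4] / [3] / [5]
  Insert 2 (step 6): P = [1, 2, 6] / [3] / [5] / [7];  Q = [1, 2, 4] / [3] / [5] / [6]
  Insert 4 (step 7): P = [1, 2, 4] / [3, 6] / [5] / [7];  Q = [1, 2, 4] / [3, 7] / [5] / [6]
Final shape: (3, 2, 1, 1).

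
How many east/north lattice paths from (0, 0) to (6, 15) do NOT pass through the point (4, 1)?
Number of paths = 53664

Total paths from (0, 0) to (6, 15): C(21, 6) = 54264. Paths through (4, 1): (paths (0, 0) → (4, 1)) × (paths (4, 1) → (6, 15)) = C(5, 4) · C(16, 2) = 5 · 120 = 600. Avoidance count = 54264 − 600 = 53664.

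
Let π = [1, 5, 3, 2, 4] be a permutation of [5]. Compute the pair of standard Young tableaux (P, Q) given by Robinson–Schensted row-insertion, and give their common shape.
P = [1, 2, 4] / [3] / [5];  Q = [1, 2, 5] / [3] / [4];  common shape = (3, 1, 1)

Row-insert the values π_1, π_2, … into P one at a time, bumping the leftmost entry strictly greater than the inserted value down to the next row. The recording tableau Q records, in position (i, j), the step at which that cell was added to P.
  Insert 1 (step 1): P = [1];  Q = [1]
  Insert 5 (step 2): P = [1, 5];  Q = [1, 2]
  Insert 3 (step 3): P = [1, 3] / [5];  Q = [1, 2] / [3]
  Insert 2 (step 4): P = [1, 2] / [3] / [5];  Q = [1, 2] / [3] / [4]
  Insert 4 (step 5): P = [1, 2, 4] / [3] / [5];  Q = [1, 2, 5] / [3] / [4]
Final shape: (3, 1, 1).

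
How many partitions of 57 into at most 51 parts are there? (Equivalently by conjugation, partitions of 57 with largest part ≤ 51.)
p(57, parts ≤ 51) = 614135

Use the recurrence p(n, m) = p(n, m−1) + p(n−m, m): either the largest part is < m (count p(n, m−1)) or the largest part is exactly m (remove one copy of m, count p(n−m, m)). With p(0, ·) = 1 this gives p(57, parts ≤ 51) = 614135. (By conjugating Young diagrams, this also counts partitions of 57 into at most 51 parts.)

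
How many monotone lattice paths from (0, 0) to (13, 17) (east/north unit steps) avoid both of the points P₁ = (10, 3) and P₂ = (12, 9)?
Number of paths = 116992072

Inclusion–exclusion. Total paths: C(30, 13) = 119759850. Through P₁: C(13, 10)·C(17, 3) = 194480. Through P₂: C(21, 12)·C(9, 1) = 2645370. Since P₁ is strictly southwest of P₂, a monotone path through both must visit P₁ then P₂; paths through both = C(13, 10)·C(8, 2)·C(9, 1) = 72072. Avoid both = 119759850 − 194480 − 2645370 + 72072 = 116992072.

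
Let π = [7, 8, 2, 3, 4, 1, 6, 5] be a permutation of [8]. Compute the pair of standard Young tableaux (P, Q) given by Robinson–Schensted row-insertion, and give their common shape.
P = [1, 3, 4, 5] / [2, 6] / [7, 8];  Q = [1, 2, 5, 7] / [3, 4] / [6, 8];  common shape = (4, 2, 2)

Row-insert the values π_1, π_2, … into P one at a time, bumping the leftmost entry strictly greater than the inserted value down to the next row. The recording tableau Q records, in position (i, j), the step at which that cell was added to P.
  Insert 7 (step 1): P = [7];  Q = [1]
  Insert 8 (step 2): P = [7, 8];  Q = [1, 2]
  Insert 2 (step 3): P = [2, 8] / [7];  Q = [1, 2] / [3]
  Insert 3 (step 4): P = [2, 3] / [7, 8];  Q = [1, 2] / [3, 4]
  Insert 4 (step 5): P = [2, 3, 4] / [7, 8];  Q = [1, 2, 5] / [3, 4]
  Insert 1 (step 6): P = [1, 3, 4] / [2, 8] / [7];  Q = [1, 2, 5] / [3, 4] / [6]
  Insert 6 (step 7): P = [1, 3, 4, 6] / [2, 8] / [7];  Q = [1, 2, 5, 7] / [3, 4] / [6]
  Insert 5 (step 8): P = [1, 3, 4, 5] / [2, 6] / [7, 8];  Q = [1, 2, 5, 7] / [3, 4] / [6, 8]
Final shape: (4, 2, 2).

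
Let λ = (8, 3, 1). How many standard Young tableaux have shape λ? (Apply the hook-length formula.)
# SYT of shape (8, 3, 1) = 891

Hook-length formula: f^λ = n! / Π hook(c), product over all cells c of the Young diagram. For λ = (8, 3, 1), n = 12 boxes. Hook lengths by row (left-to-right, top-to-bottom): [10, 8, 7, 5, 4, 3, 2, 1]; [4, 2, 1]; [1]. Product of hooks = 537600. So f^λ = 12! / 537600 = 479001600 / 537600 = 891.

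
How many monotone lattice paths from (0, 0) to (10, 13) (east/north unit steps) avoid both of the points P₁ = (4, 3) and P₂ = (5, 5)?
Number of paths = 674597

Inclusion–exclusion. Total paths: C(23, 10) = 1144066. Through P₁: C(7, 4)·C(16, 6) = 280280. Through P₂: C(10, 5)·C(13, 5) = 324324. Since P₁ is strictly southwest of P₂, a monotone path through both must visit P₁ then P₂; paths through both = C(7, 4)·C(3, 1)·C(13, 5) = 135135. Avoid both = 1144066 − 280280 − 324324 + 135135 = 674597.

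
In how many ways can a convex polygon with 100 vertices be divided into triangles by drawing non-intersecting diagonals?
C_98 = 57743358069601357782187700608042856334020731624756611000

These polygon triangulations are counted by the Catalan number C_n = (1/(n + 1)) · C(2n, n). For n = 98: C_98 = (1/99) · C(196, 98) = 5716592448890534420436582360196242777068052430850904489000/99 = 57743358069601357782187700608042856334020731624756611000.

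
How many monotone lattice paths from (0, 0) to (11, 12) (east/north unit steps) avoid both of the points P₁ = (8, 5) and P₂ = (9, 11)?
Number of paths = 720785

Inclusion–exclusion. Total paths: C(23, 11) = 1352078. Through P₁: C(13, 8)·C(10, 3) = 154440. Through P₂: C(20, 9)·C(3, 2) = 503880. Since P₁ is strictly southwest of P₂, a monotone path through both must visit P₁ then P₂; paths through both = C(13, 8)·C(7, 1)·C(3, 2) = 27027. Avoid both = 1352078 − 154440 − 503880 + 27027 = 720785.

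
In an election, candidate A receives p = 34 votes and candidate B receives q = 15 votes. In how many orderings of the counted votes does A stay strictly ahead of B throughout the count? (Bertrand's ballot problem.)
Strict-lead orderings = 610939456104

Total orderings of the 49 votes with 34 for A: C(49, 34) = 1575580702584. By the Bertrand ballot formula (Cycle Lemma / reflection principle), the number of orderings in which A is strictly ahead of B throughout is (p − q)/(p + q) · C(p + q, p) = (34 − 15)/(34 + 15) · 1575580702584 = 610939456104.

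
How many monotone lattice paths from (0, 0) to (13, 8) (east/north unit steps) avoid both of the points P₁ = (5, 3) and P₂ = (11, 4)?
Number of paths = 116823

Inclusion–exclusion. Total paths: C(21, 13) = 203490. Through P₁: C(8, 5)·C(13, 8) = 72072. Through P₂: C(15, 11)·C(6, 2) = 20475. Since P₁ is strictly southwest of P₂, a monotone path through both must visit P₁ then P₂; paths through both = C(8, 5)·C(7, 6)·C(6, 2) = 5880. Avoid both = 203490 − 72072 − 20475 + 5880 = 116823.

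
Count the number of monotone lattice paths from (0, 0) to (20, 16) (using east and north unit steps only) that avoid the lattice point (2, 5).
Number of paths = 6581329020

Total paths from (0, 0) to (20, 16): C(36, 20) = 7307872110. Paths through (2, 5): (paths (0, 0) → (2, 5)) × (paths (2, 5) → (20, 16)) = C(7, 2) · C(29, 18) = 21 · 34597290 = 726543090. Avoidance count = 7307872110 − 726543090 = 6581329020.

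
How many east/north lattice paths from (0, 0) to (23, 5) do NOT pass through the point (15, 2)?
Number of paths = 75840

Total paths from (0, 0) to (23, 5): C(28, 23) = 98280. Paths through (15, 2): (paths (0, 0) → (15, 2)) × (paths (15, 2) → (23, 5)) = C(17, 15) · C(11, 8) = 136 · 165 = 22440. Avoidance count = 98280 − 22440 = 75840.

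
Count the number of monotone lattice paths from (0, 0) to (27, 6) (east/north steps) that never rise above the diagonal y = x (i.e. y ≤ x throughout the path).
Number of paths = 870232

By the reflection principle (André's argument), the number of monotone paths to (27, 6) with n ≤ m that never go above y = x is C(33, 27) − C(33, 28) = 1107568 − 237336 = 870232.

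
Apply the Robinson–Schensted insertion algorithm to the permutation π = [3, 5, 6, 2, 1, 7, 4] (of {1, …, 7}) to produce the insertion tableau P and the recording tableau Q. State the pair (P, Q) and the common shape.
P = [1, 4, 6, 7] / [2, 5] / [3];  Q = [1, 2, 3, 6] / [4, 7] / [5];  common shape = (4, 2, 1)

Row-insert the values π_1, π_2, … into P one at a time, bumping the leftmost entry strictly greater than the inserted value down to the next row. The recording tableau Q records, in position (i, j), the step at which that cell was added to P.
  Insert 3 (step 1): P = [3];  Q = [1]
  Insert 5 (step 2): P = [3, 5];  Q = [1, 2]
  Insert 6 (step 3): P = [3, 5, 6];  Q = [1, 2, 3]
  Insert 2 (step 4): P = [2, 5, 6] / [3];  Q = [1, 2, 3] / [4]
  Insert 1 (step 5): P = [1, 5, 6] / [2] / [3];  Q = [1, 2, 3] / [4] / [5]
  Insert 7 (step 6): P = [1, 5, 6, 7] / [2] / [3];  Q = [1, 2, 3, 6] / [4] / [5]
  Insert 4 (step 7): P = [1, 4, 6, 7] / [2, 5] / [3];  Q = [1, 2, 3, 6] / [4, 7] / [5]
Final shape: (4, 2, 1).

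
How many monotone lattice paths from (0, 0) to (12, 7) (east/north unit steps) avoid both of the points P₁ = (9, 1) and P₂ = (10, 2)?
Number of paths = 48582

Inclusion–exclusion. Total paths: C(19, 12) = 50388. Through P₁: C(10, 9)·C(9, 3) = 840. Through P₂: C(12, 10)·C(7, 2) = 1386. Since P₁ is strictly southwest of P₂, a monotone path through both must visit P₁ then P₂; paths through both = C(10, 9)·C(2, 1)·C(7, 2) = 420. Avoid both = 50388 − 840 − 1386 + 420 = 48582.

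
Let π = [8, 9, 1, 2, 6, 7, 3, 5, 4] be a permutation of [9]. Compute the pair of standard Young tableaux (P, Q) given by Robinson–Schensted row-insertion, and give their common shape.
P = [1, 2, 3, 4] / [5, 7] / [6, 9] / [8];  Q = [1, 2, 5, 6] / [3, 4] / [7, 8] / [9];  common shape = (4, 2, 2, 1)

Row-insert the values π_1, π_2, … into P one at a time, bumping the leftmost entry strictly greater than the inserted value down to the next row. The recording tableau Q records, in position (i, j), the step at which that cell was added to P.
  Insert 8 (step 1): P = [8];  Q = [1]
  Insert 9 (step 2): P = [8, 9];  Q = [1, 2]
  Insert 1 (step 3): P = [1, 9] / [8];  Q = [1, 2] / [3]
  Insert 2 (step 4): P = [1, 2] / [8, 9];  Q = [1, 2] / [3, 4]
  Insert 6 (step 5): P = [1, 2, 6] / [8, 9];  Q = [1, 2, 5] / [3, 4]
  Insert 7 (step 6): P = [1, 2, 6, 7] / [8, 9];  Q = [1, 2, 5, 6] / [3, 4]
  Insert 3 (step 7): P = [1, 2, 3, 7] / [6, 9] / [8];  Q = [1, 2, 5, 6] / [3, 4] / [7]
  Insert 5 (step 8): P = [1, 2, 3, 5] / [6, 7] / [8, 9];  Q = [1, 2, 5, 6] / [3, 4] / [7, 8]
  Insert 4 (step 9): P = [1, 2, 3, 4] / [5, 7] / [6, 9] / [8];  Q = [1, 2, 5, 6] / [3, 4] / [7, 8] / [9]
Final shape: (4, 2, 2, 1).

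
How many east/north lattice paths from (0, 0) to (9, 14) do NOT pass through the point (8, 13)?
Number of paths = 410210

Total paths from (0, 0) to (9, 14): C(23, 9) = 817190. Paths through (8, 13): (paths (0, 0) → (8, 13)) × (paths (8, 13) → (9, 14)) = C(21, 8) · C(2, 1) = 203490 · 2 = 406980. Avoidance count = 817190 − 406980 = 410210.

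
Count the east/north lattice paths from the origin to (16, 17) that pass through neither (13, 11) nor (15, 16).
Number of paths = 460884672

Inclusion–exclusion. Total paths: C(33, 16) = 1166803110. Through P₁: C(24, 13)·C(9, 3) = 209676096. Through P₂: C(31, 15)·C(2, 1) = 601080390. Since P₁ is strictly southwest of P₂, a monotone path through both must visit P₁ then P₂; paths through both = C(24, 13)·C(7, 2)·C(2, 1) = 104838048. Avoid both = 1166803110 − 209676096 − 601080390 + 104838048 = 460884672.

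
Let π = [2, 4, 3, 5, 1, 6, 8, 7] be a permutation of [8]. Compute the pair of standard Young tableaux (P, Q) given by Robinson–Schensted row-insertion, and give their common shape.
P = [1, 3, 5, 6, 7] / [2, 8] / [4];  Q = [1, 2, 4, 6, 7] / [3, 8] / [5];  common shape = (5, 2, 1)

Row-insert the values π_1, π_2, … into P one at a time, bumping the leftmost entry strictly greater than the inserted value down to the next row. The recording tableau Q records, in position (i, j), the step at which that cell was added to P.
  Insert 2 (step 1): P = [2];  Q = [1]
  Insert 4 (step 2): P = [2, 4];  Q = [1, 2]
  Insert 3 (step 3): P = [2, 3] / [4];  Q = [1, 2] / [3]
  Insert 5 (step 4): P = [2, 3, 5] / [4];  Q = [1, 2, 4] / [3]
  Insert 1 (step 5): P = [1, 3, 5] / [2] / [4];  Q = [1, 2, 4] / [3] / [5]
  Insert 6 (step 6): P = [1, 3, 5, 6] / [2] / [4];  Q = [1, 2, 4, 6] / [3] / [5]
  Insert 8 (step 7): P = [1, 3, 5, 6, 8] / [2] / [4];  Q = [1, 2, 4, 6, 7] / [3] / [5]
  Insert 7 (step 8): P = [1, 3, 5, 6, 7] / [2, 8] / [4];  Q = [1, 2, 4, 6, 7] / [3, 8] / [5]
Final shape: (5, 2, 1).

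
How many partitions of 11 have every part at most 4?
p(11, parts ≤ 4) = 27

Partitions of 11 with all parts ≤ 4: 4+4+3, 4+4+2+1, 4+4+1+1+1, 4+3+3+1, 4+3+2+2, 4+3+2+1+1, 4+3+1+1+1+1, 4+2+2+2+1, 4+2+2+1+1+1, 4+2+1+1+1+1+1, 4+1+1+1+1+1+1+1, 3+3+3+2, 3+3+3+1+1, 3+3+2+2+1, 3+3+2+1+1+1, 3+3+1+1+1+1+1, 3+2+2+2+2, 3+2+2+2+1+1, 3+2+2+1+1+1+1, 3+2+1+1+1+1+1+1, 3+1+1+1+1+1+1+1+1, 2+2+2+2+2+1, 2+2+2+2+1+1+1, 2+2+2+1+1+1+1+1, 2+2+1+1+1+1+1+1+1, 2+1+1+1+1+1+1+1+1+1, 1+1+1+1+1+1+1+1+1+1+1. Count = 27.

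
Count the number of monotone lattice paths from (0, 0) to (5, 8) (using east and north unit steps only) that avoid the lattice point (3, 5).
Number of paths = 727

Total paths from (0, 0) to (5, 8): C(13, 5) = 1287. Paths through (3, 5): (paths (0, 0) → (3, 5)) × (paths (3, 5) → (5, 8)) = C(8, 3) · C(5, 2) = 56 · 10 = 560. Avoidance count = 1287 − 560 = 727.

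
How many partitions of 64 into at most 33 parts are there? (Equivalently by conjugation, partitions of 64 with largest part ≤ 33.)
p(64, parts ≤ 33) = 1713001

Use the recurrence p(n, m) = p(n, m−1) + p(n−m, m): either the largest part is < m (count p(n, m−1)) or the largest part is exactly m (remove one copy of m, count p(n−m, m)). With p(0, ·) = 1 this gives p(64, parts ≤ 33) = 1713001. (By conjugating Young diagrams, this also counts partitions of 64 into at most 33 parts.)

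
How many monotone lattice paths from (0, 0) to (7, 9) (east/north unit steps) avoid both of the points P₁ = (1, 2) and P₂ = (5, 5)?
Number of paths = 4087

Inclusion–exclusion. Total paths: C(16, 7) = 11440. Through P₁: C(3, 1)·C(13, 6) = 5148. Through P₂: C(10, 5)·C(6, 2) = 3780. Since P₁ is strictly southwest of P₂, a monotone path through both must visit P₁ then P₂; paths through both = C(3, 1)·C(7, 4)·C(6, 2) = 1575. Avoid both = 11440 − 5148 − 3780 + 1575 = 4087.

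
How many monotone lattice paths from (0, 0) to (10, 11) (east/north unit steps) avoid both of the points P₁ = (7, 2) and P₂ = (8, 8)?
Number of paths = 218616

Inclusion–exclusion. Total paths: C(21, 10) = 352716. Through P₁: C(9, 7)·C(12, 3) = 7920. Through P₂: C(16, 8)·C(5, 2) = 128700. Since P₁ is strictly southwest of P₂, a monotone path through both must visit P₁ then P₂; paths through both = C(9, 7)·C(7, 1)·C(5, 2) = 2520. Avoid both = 352716 − 7920 − 128700 + 2520 = 218616.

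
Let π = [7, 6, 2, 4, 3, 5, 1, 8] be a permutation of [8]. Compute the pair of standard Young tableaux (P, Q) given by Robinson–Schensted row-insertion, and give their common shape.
P = [1, 3, 5, 8] / [2] / [4] / [6] / [7];  Q = [1, 4, 6, 8] / [2] / [3] / [5] / [7];  common shape = (4, 1, 1, 1, 1)

Row-insert the values π_1, π_2, … into P one at a time, bumping the leftmost entry strictly greater than the inserted value down to the next row. The recording tableau Q records, in position (i, j), the step at which that cell was added to P.
  Insert 7 (step 1): P = [7];  Q = [1]
  Insert 6 (step 2): P = [6] / [7];  Q = [1] / [2]
  Insert 2 (step 3): P = [2] / [6] / [7];  Q = [1] / [2] / [3]
  Insert 4 (step 4): P = [2, 4] / [6] / [7];  Q = [1, 4] / [2] / [3]
  Insert 3 (step 5): P = [2, 3] / [4] / [6] / [7];  Q = [1, 4] / [2] / [3] / [5]
  Insert 5 (step 6): P = [2, 3, 5] / [4] / [6] / [7];  Q = [1, 4, 6] / [2] / [3] / [5]
  Insert 1 (step 7): P = [1, 3, 5] / [2] / [4] / [6] / [7];  Q = [1, 4, 6] / [2] / [3] / [5] / [7]
  Insert 8 (step 8): P = [1, 3, 5, 8] / [2] / [4] / [6] / [7];  Q = [1, 4, 6, 8] / [2] / [3] / [5] / [7]
Final shape: (4, 1, 1, 1, 1).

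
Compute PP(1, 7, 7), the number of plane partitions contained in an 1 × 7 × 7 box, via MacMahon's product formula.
PP(1, 7, 7) = 3432

Evaluate the triple product over i = 1..1, j = 1..7, k = 1..7. The factors are (2/1) · (3/2) · (4/3) · (5/4) · (6/5) · (7/6) · (8/7) · (3/2) · … (49 factors total). The numerators and denominators telescope so the product is an integer; carrying out the multiplication exactly gives PP(1, 7, 7) = 3432.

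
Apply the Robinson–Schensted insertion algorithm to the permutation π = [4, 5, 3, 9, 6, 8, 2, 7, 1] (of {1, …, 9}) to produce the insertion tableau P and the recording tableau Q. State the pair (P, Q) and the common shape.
P = [1, 5, 6, 7] / [2, 8] / [3, 9] / [4];  Q = [1, 2, 4, 6] / [3, 5] / [7, 8] / [9];  common shape = (4, 2, 2, 1)

Row-insert the values π_1, π_2, … into P one at a time, bumping the leftmost entry strictly greater than the inserted value down to the next row. The recording tableau Q records, in position (i, j), the step at which that cell was added to P.
  Insert 4 (step 1): P = [4];  Q = [1]
  Insert 5 (step 2): P = [4, 5];  Q = [1, 2]
  Insert 3 (step 3): P = [3, 5] / [4];  Q = [1, 2] / [3]
  Insert 9 (step 4): P = [3, 5, 9] / [4];  Q = [1, 2, 4] / [3]
  Insert 6 (step 5): P = [3, 5, 6] / [4, 9];  Q = [1, 2, 4] / [3, 5]
  Insert 8 (step 6): P = [3, 5, 6, 8] / [4, 9];  Q = [1, 2, 4, 6] / [3, 5]
  Insert 2 (step 7): P = [2, 5, 6, 8] / [3, 9] / [4];  Q = [1, 2, 4, 6] / [3, 5] / [7]
  Insert 7 (step 8): P = [2, 5, 6, 7] / [3, 8] / [4, 9];  Q = [1, 2, 4, 6] / [3, 5] / [7, 8]
  Insert 1 (step 9): P = [1, 5, 6, 7] / [2, 8] / [3, 9] / [4];  Q = [1, 2, 4, 6] / [3, 5] / [7, 8] / [9]
Final shape: (4, 2, 2, 1).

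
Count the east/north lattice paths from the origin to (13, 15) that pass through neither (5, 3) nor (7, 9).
Number of paths = 21266112

Inclusion–exclusion. Total paths: C(28, 13) = 37442160. Through P₁: C(8, 5)·C(20, 8) = 7054320. Through P₂: C(16, 7)·C(12, 6) = 10570560. Since P₁ is strictly southwest of P₂, a monotone path through both must visit P₁ then P₂; paths through both = C(8, 5)·C(8, 2)·C(12, 6) = 1448832. Avoid both = 37442160 − 7054320 − 10570560 + 1448832 = 21266112.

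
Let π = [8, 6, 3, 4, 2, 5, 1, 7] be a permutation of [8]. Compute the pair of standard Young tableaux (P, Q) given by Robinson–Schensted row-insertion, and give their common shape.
P = [1, 4, 5, 7] / [2] / [3] / [6] / [8];  Q = [1, 4, 6, 8] / [2] / [3] / [5] / [7];  common shape = (4, 1, 1, 1, 1)

Row-insert the values π_1, π_2, … into P one at a time, bumping the leftmost entry strictly greater than the inserted value down to the next row. The recording tableau Q records, in position (i, j), the step at which that cell was added to P.
  Insert 8 (step 1): P = [8];  Q = [1]
  Insert 6 (step 2): P = [6] / [8];  Q = [1] / [2]
  Insert 3 (step 3): P = [3] / [6] / [8];  Q = [1] / [2] / [3]
  Insert 4 (step 4): P = [3, 4] / [6] / [8];  Q = [1, 4] / [2] / [3]
  Insert 2 (step 5): P = [2, 4] / [3] / [6] / [8];  Q = [1, 4] / [2] / [3] / [5]
  Insert 5 (step 6): P = [2, 4, 5] / [3] / [6] / [8];  Q = [1, 4, 6] / [2] / [3] / [5]
  Insert 1 (step 7): P = [1, 4, 5] / [2] / [3] / [6] / [8];  Q = [1, 4, 6] / [2] / [3] / [5] / [7]
  Insert 7 (step 8): P = [1, 4, 5, 7] / [2] / [3] / [6] / [8];  Q = [1, 4, 6, 8] / [2] / [3] / [5] / [7]
Final shape: (4, 1, 1, 1, 1).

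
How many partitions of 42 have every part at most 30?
p(42, parts ≤ 30) = 52979

Use the recurrence p(n, m) = p(n, m−1) + p(n−m, m): either the largest part is < m (count p(n, m−1)) or the largest part is exactly m (remove one copy of m, count p(n−m, m)). With p(0, ·) = 1 this gives p(42, parts ≤ 30) = 52979. (By conjugating Young diagrams, this also counts partitions of 42 into at most 30 parts.)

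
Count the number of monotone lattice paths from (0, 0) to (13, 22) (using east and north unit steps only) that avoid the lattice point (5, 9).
Number of paths = 1068950820

Total paths from (0, 0) to (13, 22): C(35, 13) = 1476337800. Paths through (5, 9): (paths (0, 0) → (5, 9)) × (paths (5, 9) → (13, 22)) = C(14, 5) · C(21, 8) = 2002 · 203490 = 407386980. Avoidance count = 1476337800 − 407386980 = 1068950820.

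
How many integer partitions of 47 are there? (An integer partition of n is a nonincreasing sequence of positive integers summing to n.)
p(47) = 124754

Compute p(n) via the recurrence p(n, m) = p(n, m−1) + p(n−m, m), where p(n, m) counts partitions of n with all parts ≤ m and p(n) = p(n, n). The base cases are p(0, m) = 1 and p(n, 0) = 0 for n > 0. Filling the table yields p(47) = 124754. (Euler's pentagonal recurrence is an alternative.)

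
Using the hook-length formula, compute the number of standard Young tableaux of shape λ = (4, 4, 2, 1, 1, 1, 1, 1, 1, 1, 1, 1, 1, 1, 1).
# SYT of shape (4, 4, 2, 1, 1, 1, 1, 1, 1, 1, 1, 1, 1, 1, 1) = 2282280

Hook-length formula: f^λ = n! / Π hook(c), product over all cells c of the Young diagram. For λ = (4, 4, 2, 1, 1, 1, 1, 1, 1, 1, 1, 1, 1, 1, 1), n = 22 boxes. Hook lengths by row (left-to-right, top-to-bottom): [18, 5, 3, 2]; [17, 4, 2, 1]; [14, 1]; [12]; [11]; [10]; [9]; [8]; [7]; [6]; [5]; [4]; [3]; [2]; [1]. Product of hooks = 492490285056000. So f^λ = 22! / 492490285056000 = 1124000727777607680000 / 492490285056000 = 2282280.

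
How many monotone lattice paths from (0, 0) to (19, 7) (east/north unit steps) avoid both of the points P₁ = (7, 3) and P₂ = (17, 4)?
Number of paths = 392750

Inclusion–exclusion. Total paths: C(26, 19) = 657800. Through P₁: C(10, 7)·C(16, 12) = 218400. Through P₂: C(21, 17)·C(5, 2) = 59850. Since P₁ is strictly southwest of P₂, a monotone path through both must visit P₁ then P₂; paths through both = C(10, 7)·C(11, 10)·C(5, 2) = 13200. Avoid both = 657800 − 218400 − 59850 + 13200 = 392750.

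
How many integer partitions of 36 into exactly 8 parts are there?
p(36, 8 parts) = 1801

Partitions of n into exactly k parts are in bijection with partitions of n − k into at most k parts (subtract 1 from each part). So p(36, exactly 8) = p(28, parts ≤ 8). Computing via the recurrence p(m, j) = p(m, j−1) + p(m−j, j) gives 1801.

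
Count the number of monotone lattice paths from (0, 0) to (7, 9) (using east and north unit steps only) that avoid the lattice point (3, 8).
Number of paths = 10615

Total paths from (0, 0) to (7, 9): C(16, 7) = 11440. Paths through (3, 8): (paths (0, 0) → (3, 8)) × (paths (3, 8) → (7, 9)) = C(11, 3) · C(5, 4) = 165 · 5 = 825. Avoidance count = 11440 − 825 = 10615.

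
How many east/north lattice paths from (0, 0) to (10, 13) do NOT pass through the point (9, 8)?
Number of paths = 998206

Total paths from (0, 0) to (10, 13): C(23, 10) = 1144066. Paths through (9, 8): (paths (0, 0) → (9, 8)) × (paths (9, 8) → (10, 13)) = C(17, 9) · C(6, 1) = 24310 · 6 = 145860. Avoidance count = 1144066 − 145860 = 998206.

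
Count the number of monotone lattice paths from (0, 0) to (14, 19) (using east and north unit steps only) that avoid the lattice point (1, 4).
Number of paths = 631598400

Total paths from (0, 0) to (14, 19): C(33, 14) = 818809200. Paths through (1, 4): (paths (0, 0) → (1, 4)) × (paths (1, 4) → (14, 19)) = C(5, 1) · C(28, 13) = 5 · 37442160 = 187210800. Avoidance count = 818809200 − 187210800 = 631598400.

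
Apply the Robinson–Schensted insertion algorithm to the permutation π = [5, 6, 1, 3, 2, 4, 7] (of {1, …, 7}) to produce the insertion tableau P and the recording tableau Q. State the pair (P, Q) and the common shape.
P = [1, 2, 4, 7] / [3, 6] / [5];  Q = [1, 2, 6, 7] / [3, 4] / [5];  common shape = (4, 2, 1)

Row-insert the values π_1, π_2, … into P one at a time, bumping the leftmost entry strictly greater than the inserted value down to the next row. The recording tableau Q records, in position (i, j), the step at which that cell was added to P.
  Insert 5 (step 1): P = [5];  Q = [1]
  Insert 6 (step 2): P = [5, 6];  Q = [1, 2]
  Insert 1 (step 3): P = [1, 6] / [5];  Q = [1, 2] / [3]
  Insert 3 (step 4): P = [1, 3] / [5, 6];  Q = [1, 2] / [3, 4]
  Insert 2 (step 5): P = [1, 2] / [3, 6] / [5];  Q = [1, 2] / [3, 4] / [5]
  Insert 4 (step 6): P = [1, 2, 4] / [3, 6] / [5];  Q = [1, 2, 6] / [3, 4] / [5]
  Insert 7 (step 7): P = [1, 2, 4, 7] / [3, 6] / [5];  Q = [1, 2, 6, 7] / [3, 4] / [5]
Final shape: (4, 2, 1).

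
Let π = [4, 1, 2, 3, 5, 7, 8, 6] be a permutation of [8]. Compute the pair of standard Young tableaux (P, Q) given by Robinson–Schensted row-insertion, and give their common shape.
P = [1, 2, 3, 5, 6, 8] / [4, 7];  Q = [1, 3, 4, 5, 6, 7] / [2, 8];  common shape = (6, 2)

Row-insert the values π_1, π_2, … into P one at a time, bumping the leftmost entry strictly greater than the inserted value down to the next row. The recording tableau Q records, in position (i, j), the step at which that cell was added to P.
  Insert 4 (step 1): P = [4];  Q = [1]
  Insert 1 (step 2): P = [1] / [4];  Q = [1] / [2]
  Insert 2 (step 3): P = [1, 2] / [4];  Q = [1, 3] / [2]
  Insert 3 (step 4): P = [1, 2, 3] / [4];  Q = [1, 3, 4] / [2]
  Insert 5 (step 5): P = [1, 2, 3, 5] / [4];  Q = [1, 3, 4, 5] / [2]
  Insert 7 (step 6): P = [1, 2, 3, 5, 7] / [4];  Q = [1, 3, 4, 5, 6] / [2]
  Insert 8 (step 7): P = [1, 2, 3, 5, 7, 8] / [4];  Q = [1, 3, 4, 5, 6, 7] / [2]
  Insert 6 (step 8): P = [1, 2, 3, 5, 6, 8] / [4, 7];  Q = [1, 3, 4, 5, 6, 7] / [2, 8]
Final shape: (6, 2).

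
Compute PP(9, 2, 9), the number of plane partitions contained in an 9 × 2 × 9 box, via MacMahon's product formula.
PP(9, 2, 9) = 449141836

Evaluate the triple product over i = 1..9, j = 1..2, k = 1..9. The factors are (2/1) · (3/2) · (4/3) · (5/4) · (6/5) · (7/6) · (8/7) · (9/8) · … (162 factors total). The numerators and denominators telescope so the product is an integer; carrying out the multiplication exactly gives PP(9, 2, 9) = 449141836.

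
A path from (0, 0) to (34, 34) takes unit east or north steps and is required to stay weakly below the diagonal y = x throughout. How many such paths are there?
Number of paths = 812944042149730764

By the reflection principle (André's argument), the number of monotone paths to (34, 34) with n ≤ m that never go above y = x is C(68, 34) − C(68, 35) = 28453041475240576740 − 27640097433090845976 = 812944042149730764.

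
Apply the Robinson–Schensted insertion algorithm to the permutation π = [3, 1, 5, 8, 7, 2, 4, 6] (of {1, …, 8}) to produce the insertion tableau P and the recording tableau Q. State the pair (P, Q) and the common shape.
P = [1, 2, 4, 6] / [3, 5, 7] / [8];  Q = [1, 3, 4, 8] / [2, 5, 7] / [6];  common shape = (4, 3, 1)

Row-insert the values π_1, π_2, … into P one at a time, bumping the leftmost entry strictly greater than the inserted value down to the next row. The recording tableau Q records, in position (i, j), the step at which that cell was added to P.
  Insert 3 (step 1): P = [3];  Q = [1]
  Insert 1 (step 2): P = [1] / [3];  Q = [1] / [2]
  Insert 5 (step 3): P = [1, 5] / [3];  Q = [1, 3] / [2]
  Insert 8 (step 4): P = [1, 5, 8] / [3];  Q = [1, 3, 4] / [2]
  Insert 7 (step 5): P = [1, 5, 7] / [3, 8];  Q = [1, 3, 4] / [2, 5]
  Insert 2 (step 6): P = [1, 2, 7] / [3, 5] / [8];  Q = [1, 3, 4] / [2, 5] / [6]
  Insert 4 (step 7): P = [1, 2, 4] / [3, 5, 7] / [8];  Q = [1, 3, 4] / [2, 5, 7] / [6]
  Insert 6 (step 8): P = [1, 2, 4, 6] / [3, 5, 7] / [8];  Q = [1, 3, 4, 8] / [2, 5, 7] / [6]
Final shape: (4, 3, 1).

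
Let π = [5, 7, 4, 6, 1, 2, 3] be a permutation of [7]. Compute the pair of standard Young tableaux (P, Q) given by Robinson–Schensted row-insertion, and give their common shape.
P = [1, 2, 3] / [4, 6] / [5, 7];  Q = [1, 2, 7] / [3, 4] / [5, 6];  common shape = (3, 2, 2)

Row-insert the values π_1, π_2, … into P one at a time, bumping the leftmost entry strictly greater than the inserted value down to the next row. The recording tableau Q records, in position (i, j), the step at which that cell was added to P.
  Insert 5 (step 1): P = [5];  Q = [1]
  Insert 7 (step 2): P = [5, 7];  Q = [1, 2]
  Insert 4 (step 3): P = [4, 7] / [5];  Q = [1, 2] / [3]
  Insert 6 (step 4): P = [4, 6] / [5, 7];  Q = [1, 2] / [3, 4]
  Insert 1 (step 5): P = [1, 6] / [4, 7] / [5];  Q = [1, 2] / [3, 4] / [5]
  Insert 2 (step 6): P = [1, 2] / [4, 6] / [5, 7];  Q = [1, 2] / [3, 4] / [5, 6]
  Insert 3 (step 7): P = [1, 2, 3] / [4, 6] / [5, 7];  Q = [1, 2, 7] / [3, 4] / [5, 6]
Final shape: (3, 2, 2).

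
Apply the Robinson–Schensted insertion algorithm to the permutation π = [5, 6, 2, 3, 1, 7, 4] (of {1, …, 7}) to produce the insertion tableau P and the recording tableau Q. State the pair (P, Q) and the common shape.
P = [1, 3, 4] / [2, 6, 7] / [5];  Q = [1, 2, 6] / [3, 4, 7] / [5];  common shape = (3, 3, 1)

Row-insert the values π_1, π_2, … into P one at a time, bumping the leftmost entry strictly greater than the inserted value down to the next row. The recording tableau Q records, in position (i, j), the step at which that cell was added to P.
  Insert 5 (step 1): P = [5];  Q = [1]
  Insert 6 (step 2): P = [5, 6];  Q = [1, 2]
  Insert 2 (step 3): P = [2, 6] / [5];  Q = [1, 2] / [3]
  Insert 3 (step 4): P = [2, 3] / [5, 6];  Q = [1, 2] / [3, 4]
  Insert 1 (step 5): P = [1, 3] / [2, 6] / [5];  Q = [1, 2] / [3, 4] / [5]
  Insert 7 (step 6): P = [1, 3, 7] / [2, 6] / [5];  Q = [1, 2, 6] / [3, 4] / [5]
  Insert 4 (step 7): P = [1, 3, 4] / [2, 6, 7] / [5];  Q = [1, 2, 6] / [3, 4, 7] / [5]
Final shape: (3, 3, 1).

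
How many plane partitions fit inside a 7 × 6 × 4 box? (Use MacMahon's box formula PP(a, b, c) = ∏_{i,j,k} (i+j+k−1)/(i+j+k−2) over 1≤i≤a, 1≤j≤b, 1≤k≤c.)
PP(7, 6, 4) = 12544848030

Evaluate the triple product over i = 1..7, j = 1..6, k = 1..4. The factors are (2/1) · (3/2) · (4/3) · (5/4) · (3/2) · (4/3) · (5/4) · (6/5) · … (168 factors total). The numerators and denominators telescope so the product is an integer; carrying out the multiplication exactly gives PP(7, 6, 4) = 12544848030.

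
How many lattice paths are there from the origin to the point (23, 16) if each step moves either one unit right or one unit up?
Number of paths = 37711260990

A monotone lattice path from (0, 0) to (23, 16) consists of 23 east steps and 16 north steps in some order, so it is determined by which 23 of the 39 steps are east. The count is C(39, 23) = 37711260990.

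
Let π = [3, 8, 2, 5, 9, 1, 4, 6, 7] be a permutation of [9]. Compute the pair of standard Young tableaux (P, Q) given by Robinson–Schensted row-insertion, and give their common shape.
P = [1, 4, 6, 7] / [2, 5, 9] / [3, 8];  Q = [1, 2, 5, 9] / [3, 4, 8] / [6, 7];  common shape = (4, 3, 2)

Row-insert the values π_1, π_2, … into P one at a time, bumping the leftmost entry strictly greater than the inserted value down to the next row. The recording tableau Q records, in position (i, j), the step at which that cell was added to P.
  Insert 3 (step 1): P = [3];  Q = [1]
  Insert 8 (step 2): P = [3, 8];  Q = [1, 2]
  Insert 2 (step 3): P = [2, 8] / [3];  Q = [1, 2] / [3]
  Insert 5 (step 4): P = [2, 5] / [3, 8];  Q = [1, 2] / [3, 4]
  Insert 9 (step 5): P = [2, 5, 9] / [3, 8];  Q = [1, 2, 5] / [3, 4]
  Insert 1 (step 6): P = [1, 5, 9] / [2, 8] / [3];  Q = [1, 2, 5] / [3, 4] / [6]
  Insert 4 (step 7): P = [1, 4, 9] / [2, 5] / [3, 8];  Q = [1, 2, 5] / [3, 4] / [6, 7]
  Insert 6 (step 8): P = [1, 4, 6] / [2, 5, 9] / [3, 8];  Q = [1, 2, 5] / [3, 4, 8] / [6, 7]
  Insert 7 (step 9): P = [1, 4, 6, 7] / [2, 5, 9] / [3, 8];  Q = [1, 2, 5, 9] / [3, 4, 8] / [6, 7]
Final shape: (4, 3, 2).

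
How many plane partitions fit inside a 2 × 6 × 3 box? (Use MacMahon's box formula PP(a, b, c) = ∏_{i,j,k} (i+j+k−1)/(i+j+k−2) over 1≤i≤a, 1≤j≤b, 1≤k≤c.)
PP(2, 6, 3) = 2520

Evaluate the triple product over i = 1..2, j = 1..6, k = 1..3. The factors are (2/1) · (3/2) · (4/3) · (3/2) · (4/3) · (5/4) · (4/3) · (5/4) · … (36 factors total). The numerators and denominators telescope so the product is an integer; carrying out the multiplication exactly gives PP(2, 6, 3) = 2520.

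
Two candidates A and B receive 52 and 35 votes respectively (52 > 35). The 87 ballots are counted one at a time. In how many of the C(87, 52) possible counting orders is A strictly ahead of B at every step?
Strict-lead orderings = 494161867949019502866138

Total orderings of the 87 votes with 52 for A: C(87, 52) = 2528946030092040985256118. By the Bertrand ballot formula (Cycle Lemma / reflection principle), the number of orderings in which A is strictly ahead of B throughout is (p − q)/(p + q) · C(p + q, p) = (52 − 35)/(52 + 35) · 2528946030092040985256118 = 494161867949019502866138.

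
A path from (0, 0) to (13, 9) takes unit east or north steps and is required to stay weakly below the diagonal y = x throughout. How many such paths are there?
Number of paths = 177650

By the reflection principle (André's argument), the number of monotone paths to (13, 9) with n ≤ m that never go above y = x is C(22, 13) − C(22, 14) = 497420 − 319770 = 177650.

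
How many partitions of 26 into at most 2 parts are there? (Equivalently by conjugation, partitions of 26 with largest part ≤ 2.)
p(26, parts ≤ 2) = 14

Use the recurrence p(n, m) = p(n, m−1) + p(n−m, m): either the largest part is < m (count p(n, m−1)) or the largest part is exactly m (remove one copy of m, count p(n−m, m)). With p(0, ·) = 1 this gives p(26, parts ≤ 2) = 14. (By conjugating Young diagrams, this also counts partitions of 26 into at most 2 parts.)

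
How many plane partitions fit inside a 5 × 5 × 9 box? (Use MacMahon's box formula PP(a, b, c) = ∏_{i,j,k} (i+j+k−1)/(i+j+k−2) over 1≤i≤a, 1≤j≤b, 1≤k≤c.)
PP(5, 5, 9) = 1566039386912

Evaluate the triple product over i = 1..5, j = 1..5, k = 1..9. The factors are (2/1) · (3/2) · (4/3) · (5/4) · (6/5) · (7/6) · (8/7) · (9/8) · … (225 factors total). The numerators and denominators telescope so the product is an integer; carrying out the multiplication exactly gives PP(5, 5, 9) = 1566039386912.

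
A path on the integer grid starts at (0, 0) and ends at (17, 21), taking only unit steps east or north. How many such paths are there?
Number of paths = 28781143380

A monotone lattice path from (0, 0) to (17, 21) consists of 17 east steps and 21 north steps in some order, so it is determined by which 17 of the 38 steps are east. The count is C(38, 17) = 28781143380.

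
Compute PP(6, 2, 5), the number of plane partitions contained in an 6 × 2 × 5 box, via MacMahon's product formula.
PP(6, 2, 5) = 60984

Evaluate the triple product over i = 1..6, j = 1..2, k = 1..5. The factors are (2/1) · (3/2) · (4/3) · (5/4) · (6/5) · (3/2) · (4/3) · (5/4) · … (60 factors total). The numerators and denominators telescope so the product is an integer; carrying out the multiplication exactly gives PP(6, 2, 5) = 60984.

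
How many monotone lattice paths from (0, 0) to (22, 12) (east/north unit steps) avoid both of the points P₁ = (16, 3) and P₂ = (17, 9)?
Number of paths = 368909243

Inclusion–exclusion. Total paths: C(34, 22) = 548354040. Through P₁: C(19, 16)·C(15, 6) = 4849845. Through P₂: C(26, 17)·C(8, 5) = 174974800. Since P₁ is strictly southwest of P₂, a monotone path through both must visit P₁ then P₂; paths through both = C(19, 16)·C(7, 1)·C(8, 5) = 379848. Avoid both = 548354040 − 4849845 − 174974800 + 379848 = 368909243.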